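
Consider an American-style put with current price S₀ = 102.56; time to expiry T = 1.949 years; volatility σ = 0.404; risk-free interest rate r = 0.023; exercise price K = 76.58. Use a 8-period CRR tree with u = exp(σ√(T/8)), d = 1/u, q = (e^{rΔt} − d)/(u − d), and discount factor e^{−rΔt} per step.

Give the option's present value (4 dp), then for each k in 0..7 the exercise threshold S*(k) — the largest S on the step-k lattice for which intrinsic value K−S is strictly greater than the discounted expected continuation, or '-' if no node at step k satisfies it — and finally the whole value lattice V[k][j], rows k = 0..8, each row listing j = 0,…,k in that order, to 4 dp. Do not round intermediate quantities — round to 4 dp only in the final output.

price = 8.5860
boundary = - - - - - 37.8416 46.1925 56.3862
tree:
8.5860
12.3335 4.3663
17.2760 6.7805 1.6337
23.4861 10.3202 2.7787 0.3325
30.8094 15.3211 4.6753 0.6241 0.0000
38.7384 22.0343 7.7613 1.1716 0.0000 0.0000
45.5796 30.3875 12.6635 2.1993 0.0000 0.0000 0.0000
51.1840 38.7384 20.1938 4.1287 0.0000 0.0000 0.0000 0.0000
55.7752 45.5796 30.3875 7.7505 0.0000 0.0000 0.0000 0.0000 0.0000

params: Δt=0.24363 u=1.22068 d=0.81922 q=0.46431 e^(-rΔt)=0.99441
t_8 payoffs: 55.7752 45.5796 30.3875 7.7505 0.0000 0.0000 0.0000 0.0000 0.0000
t_7: node(7,0) S=25.3960 payoff=51.1840 vs cont=50.7561 → 51.1840 [stop]  node(7,1) S=37.8416 payoff=38.7384 vs cont=38.3105 → 38.7384 [stop]  node(7,2) S=56.3862 payoff=20.1938 vs cont=19.7659 → 20.1938 [stop]  node(7,3) S=84.0188 payoff=0.0000 vs cont=4.1287 → 4.1287 [wait]  node(7,4) S=125.1929 payoff=0.0000 vs cont=0.0000 → 0.0000 [wait]  node(7,5) S=186.5448 payoff=0.0000 vs cont=0.0000 → 0.0000 [wait]  node(7,6) S=277.9628 payoff=0.0000 vs cont=0.0000 → 0.0000 [wait]  node(7,7) S=414.1810 payoff=0.0000 vs cont=0.0000 → 0.0000 [wait]  ⇒ S*(7)=56.3862
t_6: node(6,0) S=31.0004 payoff=45.5796 vs cont=45.1517 → 45.5796 [stop]  node(6,1) S=46.1925 payoff=30.3875 vs cont=29.9596 → 30.3875 [stop]  node(6,2) S=68.8295 payoff=7.7505 vs cont=12.6635 → 12.6635 [wait]  node(6,3) S=102.5600 payoff=0.0000 vs cont=2.1993 → 2.1993 [wait]  node(6,4) S=152.8205 payoff=0.0000 vs cont=0.0000 → 0.0000 [wait]  node(6,5) S=227.7115 payoff=0.0000 vs cont=0.0000 → 0.0000 [wait]  node(6,6) S=339.3036 payoff=0.0000 vs cont=0.0000 → 0.0000 [wait]  ⇒ S*(6)=46.1925
t_5: node(5,0) S=37.8416 payoff=38.7384 vs cont=38.3105 → 38.7384 [stop]  node(5,1) S=56.3862 payoff=20.1938 vs cont=22.0343 → 22.0343 [wait]  node(5,2) S=84.0188 payoff=0.0000 vs cont=7.7613 → 7.7613 [wait]  node(5,3) S=125.1929 payoff=0.0000 vs cont=1.1716 → 1.1716 [wait]  node(5,4) S=186.5448 payoff=0.0000 vs cont=0.0000 → 0.0000 [wait]  node(5,5) S=277.9628 payoff=0.0000 vs cont=0.0000 → 0.0000 [wait]  ⇒ S*(5)=37.8416
t_4: node(4,0) S=46.1925 payoff=30.3875 vs cont=30.8094 → 30.8094 [wait]  node(4,1) S=68.8295 payoff=7.7505 vs cont=15.3211 → 15.3211 [wait]  node(4,2) S=102.5600 payoff=0.0000 vs cont=4.6753 → 4.6753 [wait]  node(4,3) S=152.8205 payoff=0.0000 vs cont=0.6241 → 0.6241 [wait]  node(4,4) S=227.7115 payoff=0.0000 vs cont=0.0000 → 0.0000 [wait]  ⇒ S*(4)=-
t_3: node(3,0) S=56.3862 payoff=20.1938 vs cont=23.4861 → 23.4861 [wait]  node(3,1) S=84.0188 payoff=0.0000 vs cont=10.3202 → 10.3202 [wait]  node(3,2) S=125.1929 payoff=0.0000 vs cont=2.7787 → 2.7787 [wait]  node(3,3) S=186.5448 payoff=0.0000 vs cont=0.3325 → 0.3325 [wait]  ⇒ S*(3)=-
t_2: node(2,0) S=68.8295 payoff=7.7505 vs cont=17.2760 → 17.2760 [wait]  node(2,1) S=102.5600 payoff=0.0000 vs cont=6.7805 → 6.7805 [wait]  node(2,2) S=152.8205 payoff=0.0000 vs cont=1.6337 → 1.6337 [wait]  ⇒ S*(2)=-
t_1: node(1,0) S=84.0188 payoff=0.0000 vs cont=12.3335 → 12.3335 [wait]  node(1,1) S=125.1929 payoff=0.0000 vs cont=4.3663 → 4.3663 [wait]  ⇒ S*(1)=-
t_0: node(0,0) S=102.5600 payoff=0.0000 vs cont=8.5860 → 8.5860 [wait]  ⇒ S*(0)=-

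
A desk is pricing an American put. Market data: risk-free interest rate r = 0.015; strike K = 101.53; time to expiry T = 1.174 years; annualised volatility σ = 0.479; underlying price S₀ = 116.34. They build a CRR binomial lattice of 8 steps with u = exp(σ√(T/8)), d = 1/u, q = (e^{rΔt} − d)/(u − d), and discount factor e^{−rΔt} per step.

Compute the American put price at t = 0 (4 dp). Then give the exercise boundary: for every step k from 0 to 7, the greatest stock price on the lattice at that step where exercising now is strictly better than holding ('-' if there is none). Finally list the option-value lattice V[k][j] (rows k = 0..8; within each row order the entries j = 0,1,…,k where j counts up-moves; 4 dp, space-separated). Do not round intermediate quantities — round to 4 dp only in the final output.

params: Δt=0.14675 u=1.20141 d=0.83236 q=0.46023 e^(-rΔt)=0.99780
t_8 payoffs: 74.7259 62.8414 45.6874 20.9277 0.0000 0.0000 0.0000 0.0000 0.0000
t_7: node(7,0) S=32.2027 payoff=69.3273 vs cont=69.1040 → 69.3273 [stop]  node(7,1) S=46.4809 payoff=55.0491 vs cont=54.8259 → 55.0491 [stop]  node(7,2) S=67.0898 payoff=34.4402 vs cont=34.2170 → 34.4402 [stop]  node(7,3) S=96.8363 payoff=4.6937 vs cont=11.2714 → 11.2714 [wait]  node(7,4) S=139.7719 payoff=0.0000 vs cont=0.0000 → 0.0000 [wait]  node(7,5) S=201.7446 payoff=0.0000 vs cont=0.0000 → 0.0000 [wait]  node(7,6) S=291.1949 payoff=0.0000 vs cont=0.0000 → 0.0000 [wait]  node(7,7) S=420.3060 payoff=0.0000 vs cont=0.0000 → 0.0000 [wait]  ⇒ S*(7)=67.0898
t_6: node(6,0) S=38.6886 payoff=62.8414 vs cont=62.6181 → 62.8414 [stop]  node(6,1) S=55.8426 payoff=45.6874 vs cont=45.4642 → 45.6874 [stop]  node(6,2) S=80.6023 payoff=20.9277 vs cont=23.7251 → 23.7251 [wait]  node(6,3) S=116.3400 payoff=0.0000 vs cont=6.0706 → 6.0706 [wait]  node(6,4) S=167.9233 payoff=0.0000 vs cont=0.0000 → 0.0000 [wait]  node(6,5) S=242.3778 payoff=0.0000 vs cont=0.0000 → 0.0000 [wait]  node(6,6) S=349.8442 payoff=0.0000 vs cont=0.0000 → 0.0000 [wait]  ⇒ S*(6)=55.8426
t_5: node(5,0) S=46.4809 payoff=55.0491 vs cont=54.8259 → 55.0491 [stop]  node(5,1) S=67.0898 payoff=34.4402 vs cont=35.5016 → 35.5016 [wait]  node(5,2) S=96.8363 payoff=4.6937 vs cont=15.5657 → 15.5657 [wait]  node(5,3) S=139.7719 payoff=0.0000 vs cont=3.2696 → 3.2696 [wait]  node(5,4) S=201.7446 payoff=0.0000 vs cont=0.0000 → 0.0000 [wait]  node(5,5) S=291.1949 payoff=0.0000 vs cont=0.0000 → 0.0000 [wait]  ⇒ S*(5)=46.4809
t_4: node(4,0) S=55.8426 payoff=45.6874 vs cont=45.9516 → 45.9516 [wait]  node(4,1) S=80.6023 payoff=20.9277 vs cont=26.2687 → 26.2687 [wait]  node(4,2) S=116.3400 payoff=0.0000 vs cont=9.8850 → 9.8850 [wait]  node(4,3) S=167.9233 payoff=0.0000 vs cont=1.7610 → 1.7610 [wait]  node(4,4) S=242.3778 payoff=0.0000 vs cont=0.0000 → 0.0000 [wait]  ⇒ S*(4)=-
t_3: node(3,0) S=67.0898 payoff=34.4402 vs cont=36.8119 → 36.8119 [wait]  node(3,1) S=96.8363 payoff=4.6937 vs cont=18.6873 → 18.6873 [wait]  node(3,2) S=139.7719 payoff=0.0000 vs cont=6.1326 → 6.1326 [wait]  node(3,3) S=201.7446 payoff=0.0000 vs cont=0.9484 → 0.9484 [wait]  ⇒ S*(3)=-
t_2: node(2,0) S=80.6023 payoff=20.9277 vs cont=28.4079 → 28.4079 [wait]  node(2,1) S=116.3400 payoff=0.0000 vs cont=12.8809 → 12.8809 [wait]  node(2,2) S=167.9233 payoff=0.0000 vs cont=3.7385 → 3.7385 [wait]  ⇒ S*(2)=-
t_1: node(1,0) S=96.8363 payoff=4.6937 vs cont=21.2152 → 21.2152 [wait]  node(1,1) S=139.7719 payoff=0.0000 vs cont=8.6542 → 8.6542 [wait]  ⇒ S*(1)=-
t_0: node(0,0) S=116.3400 payoff=0.0000 vs cont=15.4004 → 15.4004 [wait]  ⇒ S*(0)=-

price = 15.4004
boundary = - - - - - 46.4809 55.8426 67.0898
tree:
15.4004
21.2152 8.6542
28.4079 12.8809 3.7385
36.8119 18.6873 6.1326 0.9484
45.9516 26.2687 9.8850 1.7610 0.0000
55.0491 35.5016 15.5657 3.2696 0.0000 0.0000
62.8414 45.6874 23.7251 6.0706 0.0000 0.0000 0.0000
69.3273 55.0491 34.4402 11.2714 0.0000 0.0000 0.0000 0.0000
74.7259 62.8414 45.6874 20.9277 0.0000 0.0000 0.0000 0.0000 0.0000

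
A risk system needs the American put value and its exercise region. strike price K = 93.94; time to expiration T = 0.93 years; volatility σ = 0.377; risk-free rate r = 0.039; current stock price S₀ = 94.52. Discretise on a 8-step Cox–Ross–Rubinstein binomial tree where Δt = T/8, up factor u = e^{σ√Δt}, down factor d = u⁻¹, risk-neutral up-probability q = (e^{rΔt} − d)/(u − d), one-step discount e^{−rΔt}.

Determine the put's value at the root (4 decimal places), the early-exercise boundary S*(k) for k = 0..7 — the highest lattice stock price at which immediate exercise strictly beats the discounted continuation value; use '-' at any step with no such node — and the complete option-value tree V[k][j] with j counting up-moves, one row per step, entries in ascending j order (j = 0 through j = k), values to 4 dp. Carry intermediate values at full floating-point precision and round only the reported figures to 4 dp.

params: Δt=0.11625 u=1.13717 d=0.87938 q=0.48554 e^(-rΔt)=0.99548
t_8 payoffs: 60.1389 50.2302 37.4168 20.8471 0.0000 0.0000 0.0000 0.0000 0.0000
t_7: node(7,0) S=38.4375 payoff=55.5025 vs cont=55.0776 → 55.5025 [stop]  node(7,1) S=49.7053 payoff=44.2347 vs cont=43.8097 → 44.2347 [stop]  node(7,2) S=64.2764 payoff=29.6636 vs cont=29.2387 → 29.6636 [stop]  node(7,3) S=83.1189 payoff=10.8211 vs cont=10.6765 → 10.8211 [stop]  node(7,4) S=107.4850 payoff=0.0000 vs cont=0.0000 → 0.0000 [wait]  node(7,5) S=138.9940 payoff=0.0000 vs cont=0.0000 → 0.0000 [wait]  node(7,6) S=179.7399 payoff=0.0000 vs cont=0.0000 → 0.0000 [wait]  node(7,7) S=232.4303 payoff=0.0000 vs cont=0.0000 → 0.0000 [wait]  ⇒ S*(7)=83.1189
t_6: node(6,0) S=43.7098 payoff=50.2302 vs cont=49.8053 → 50.2302 [stop]  node(6,1) S=56.5232 payoff=37.4168 vs cont=36.9918 → 37.4168 [stop]  node(6,2) S=73.0929 payoff=20.8471 vs cont=20.4221 → 20.8471 [stop]  node(6,3) S=94.5200 payoff=0.0000 vs cont=5.5419 → 5.5419 [wait]  node(6,4) S=122.2284 payoff=0.0000 vs cont=0.0000 → 0.0000 [wait]  node(6,5) S=158.0594 payoff=0.0000 vs cont=0.0000 → 0.0000 [wait]  node(6,6) S=204.3942 payoff=0.0000 vs cont=0.0000 → 0.0000 [wait]  ⇒ S*(6)=73.0929
t_5: node(5,0) S=49.7053 payoff=44.2347 vs cont=43.8097 → 44.2347 [stop]  node(5,1) S=64.2764 payoff=29.6636 vs cont=29.2387 → 29.6636 [stop]  node(5,2) S=83.1189 payoff=10.8211 vs cont=13.3552 → 13.3552 [wait]  node(5,3) S=107.4850 payoff=0.0000 vs cont=2.8382 → 2.8382 [wait]  node(5,4) S=138.9940 payoff=0.0000 vs cont=0.0000 → 0.0000 [wait]  node(5,5) S=179.7399 payoff=0.0000 vs cont=0.0000 → 0.0000 [wait]  ⇒ S*(5)=64.2764
t_4: node(4,0) S=56.5232 payoff=37.4168 vs cont=36.9918 → 37.4168 [stop]  node(4,1) S=73.0929 payoff=20.8471 vs cont=21.6469 → 21.6469 [wait]  node(4,2) S=94.5200 payoff=0.0000 vs cont=8.2115 → 8.2115 [wait]  node(4,3) S=122.2284 payoff=0.0000 vs cont=1.4536 → 1.4536 [wait]  node(4,4) S=158.0594 payoff=0.0000 vs cont=0.0000 → 0.0000 [wait]  ⇒ S*(4)=56.5232
t_3: node(3,0) S=64.2764 payoff=29.6636 vs cont=29.6253 → 29.6636 [stop]  node(3,1) S=83.1189 payoff=10.8211 vs cont=15.0551 → 15.0551 [wait]  node(3,2) S=107.4850 payoff=0.0000 vs cont=4.9080 → 4.9080 [wait]  node(3,3) S=138.9940 payoff=0.0000 vs cont=0.7444 → 0.7444 [wait]  ⇒ S*(3)=64.2764
t_2: node(2,0) S=73.0929 payoff=20.8471 vs cont=22.4686 → 22.4686 [wait]  node(2,1) S=94.5200 payoff=0.0000 vs cont=10.0825 → 10.0825 [wait]  node(2,2) S=122.2284 payoff=0.0000 vs cont=2.8734 → 2.8734 [wait]  ⇒ S*(2)=-
t_1: node(1,0) S=83.1189 payoff=10.8211 vs cont=16.3803 → 16.3803 [wait]  node(1,1) S=107.4850 payoff=0.0000 vs cont=6.5524 → 6.5524 [wait]  ⇒ S*(1)=-
t_0: node(0,0) S=94.5200 payoff=0.0000 vs cont=11.5560 → 11.5560 [wait]  ⇒ S*(0)=-

price = 11.5560
boundary = - - - 64.2764 56.5232 64.2764 73.0929 83.1189
tree:
11.5560
16.3803 6.5524
22.4686 10.0825 2.8734
29.6636 15.0551 4.9080 0.7444
37.4168 21.6469 8.2115 1.4536 0.0000
44.2347 29.6636 13.3552 2.8382 0.0000 0.0000
50.2302 37.4168 20.8471 5.5419 0.0000 0.0000 0.0000
55.5025 44.2347 29.6636 10.8211 0.0000 0.0000 0.0000 0.0000
60.1389 50.2302 37.4168 20.8471 0.0000 0.0000 0.0000 0.0000 0.0000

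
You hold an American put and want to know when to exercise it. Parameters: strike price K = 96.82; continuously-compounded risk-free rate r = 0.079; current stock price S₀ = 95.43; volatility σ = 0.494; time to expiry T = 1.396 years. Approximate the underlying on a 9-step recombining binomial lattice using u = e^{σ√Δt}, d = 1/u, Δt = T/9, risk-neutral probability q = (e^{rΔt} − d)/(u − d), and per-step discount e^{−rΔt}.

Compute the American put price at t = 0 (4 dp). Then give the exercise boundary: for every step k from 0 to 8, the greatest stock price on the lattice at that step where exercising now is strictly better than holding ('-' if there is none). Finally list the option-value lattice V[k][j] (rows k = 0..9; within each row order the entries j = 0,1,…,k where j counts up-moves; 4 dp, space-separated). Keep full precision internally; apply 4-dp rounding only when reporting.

Δt=0.15511  u=1.21477  d=0.82320  q=0.48300  discount=0.98782
step 9 (expiry): payoffs max(K−S,0) = 80.2536 72.3734 60.7448 43.5848 18.2621 0.0000 0.0000 0.0000 0.0000 0.0000
step 8: (k=8,j=0): S=20.1244, (K−S)⁺=76.6956, hold=75.5165 ⇒ V=76.6956 exercise | (k=8,j=1): S=29.6970, (K−S)⁺=67.1230, hold=65.9438 ⇒ V=67.1230 exercise | (k=8,j=2): S=43.8232, (K−S)⁺=52.9968, hold=51.8177 ⇒ V=52.9968 exercise | (k=8,j=3): S=64.6687, (K−S)⁺=32.1513, hold=30.9721 ⇒ V=32.1513 exercise | (k=8,j=4): S=95.4300, (K−S)⁺=1.3900, hold=9.3266 ⇒ V=9.3266 continue | (k=8,j=5): S=140.8236, (K−S)⁺=0.0000, hold=0.0000 ⇒ V=0.0000 continue | (k=8,j=6): S=207.8099, (K−S)⁺=0.0000, hold=0.0000 ⇒ V=0.0000 continue | (k=8,j=7): S=306.6598, (K−S)⁺=0.0000, hold=0.0000 ⇒ V=0.0000 continue | (k=8,j=8): S=452.5302, (K−S)⁺=0.0000, hold=0.0000 ⇒ V=0.0000 continue  boundary S*=64.6687
step 7: (k=7,j=0): S=24.4466, (K−S)⁺=72.3734, hold=71.1943 ⇒ V=72.3734 exercise | (k=7,j=1): S=36.0752, (K−S)⁺=60.7448, hold=59.5657 ⇒ V=60.7448 exercise | (k=7,j=2): S=53.2352, (K−S)⁺=43.5848, hold=42.4056 ⇒ V=43.5848 exercise | (k=7,j=3): S=78.5579, (K−S)⁺=18.2621, hold=20.8696 ⇒ V=20.8696 continue | (k=7,j=4): S=115.9258, (K−S)⁺=0.0000, hold=4.7631 ⇒ V=4.7631 continue | (k=7,j=5): S=171.0688, (K−S)⁺=0.0000, hold=0.0000 ⇒ V=0.0000 continue | (k=7,j=6): S=252.4420, (K−S)⁺=0.0000, hold=0.0000 ⇒ V=0.0000 continue | (k=7,j=7): S=372.5223, (K−S)⁺=0.0000, hold=0.0000 ⇒ V=0.0000 continue  boundary S*=53.2352
step 6: (k=6,j=0): S=29.6970, (K−S)⁺=67.1230, hold=65.9438 ⇒ V=67.1230 exercise | (k=6,j=1): S=43.8232, (K−S)⁺=52.9968, hold=51.8177 ⇒ V=52.9968 exercise | (k=6,j=2): S=64.6687, (K−S)⁺=32.1513, hold=32.2162 ⇒ V=32.2162 continue | (k=6,j=3): S=95.4300, (K−S)⁺=1.3900, hold=12.9308 ⇒ V=12.9308 continue | (k=6,j=4): S=140.8236, (K−S)⁺=0.0000, hold=2.4325 ⇒ V=2.4325 continue | (k=6,j=5): S=207.8099, (K−S)⁺=0.0000, hold=0.0000 ⇒ V=0.0000 continue | (k=6,j=6): S=306.6598, (K−S)⁺=0.0000, hold=0.0000 ⇒ V=0.0000 continue  boundary S*=43.8232
step 5: (k=5,j=0): S=36.0752, (K−S)⁺=60.7448, hold=59.5657 ⇒ V=60.7448 exercise | (k=5,j=1): S=53.2352, (K−S)⁺=43.5848, hold=42.4366 ⇒ V=43.5848 exercise | (k=5,j=2): S=78.5579, (K−S)⁺=18.2621, hold=22.6224 ⇒ V=22.6224 continue | (k=5,j=3): S=115.9258, (K−S)⁺=0.0000, hold=7.7644 ⇒ V=7.7644 continue | (k=5,j=4): S=171.0688, (K−S)⁺=0.0000, hold=1.2423 ⇒ V=1.2423 continue | (k=5,j=5): S=252.4420, (K−S)⁺=0.0000, hold=0.0000 ⇒ V=0.0000 continue  boundary S*=53.2352
step 4: (k=4,j=0): S=43.8232, (K−S)⁺=52.9968, hold=51.8177 ⇒ V=52.9968 exercise | (k=4,j=1): S=64.6687, (K−S)⁺=32.1513, hold=33.0525 ⇒ V=33.0525 continue | (k=4,j=2): S=95.4300, (K−S)⁺=1.3900, hold=15.2579 ⇒ V=15.2579 continue | (k=4,j=3): S=140.8236, (K−S)⁺=0.0000, hold=4.5580 ⇒ V=4.5580 continue | (k=4,j=4): S=207.8099, (K−S)⁺=0.0000, hold=0.6345 ⇒ V=0.6345 continue  boundary S*=43.8232
step 3: (k=3,j=0): S=53.2352, (K−S)⁺=43.5848, hold=42.8356 ⇒ V=43.5848 exercise | (k=3,j=1): S=78.5579, (K−S)⁺=18.2621, hold=24.1598 ⇒ V=24.1598 continue | (k=3,j=2): S=115.9258, (K−S)⁺=0.0000, hold=9.9670 ⇒ V=9.9670 continue | (k=3,j=3): S=171.0688, (K−S)⁺=0.0000, hold=2.6305 ⇒ V=2.6305 continue  boundary S*=53.2352
step 2: (k=2,j=0): S=64.6687, (K−S)⁺=32.1513, hold=33.7860 ⇒ V=33.7860 continue | (k=2,j=1): S=95.4300, (K−S)⁺=1.3900, hold=17.0939 ⇒ V=17.0939 continue | (k=2,j=2): S=140.8236, (K−S)⁺=0.0000, hold=6.3452 ⇒ V=6.3452 continue  boundary S*=-
step 1: (k=1,j=0): S=78.5579, (K−S)⁺=18.2621, hold=25.4104 ⇒ V=25.4104 continue | (k=1,j=1): S=115.9258, (K−S)⁺=0.0000, hold=11.7574 ⇒ V=11.7574 continue  boundary S*=-
step 0: (k=0,j=0): S=95.4300, (K−S)⁺=1.3900, hold=18.5869 ⇒ V=18.5869 continue  boundary S*=-

price = 18.5869
boundary = - - - 53.2352 43.8232 53.2352 43.8232 53.2352 64.6687
tree:
18.5869
25.4104 11.7574
33.7860 17.0939 6.3452
43.5848 24.1598 9.9670 2.6305
52.9968 33.0525 15.2579 4.5580 0.6345
60.7448 43.5848 22.6224 7.7644 1.2423 0.0000
67.1230 52.9968 32.2162 12.9308 2.4325 0.0000 0.0000
72.3734 60.7448 43.5848 20.8696 4.7631 0.0000 0.0000 0.0000
76.6956 67.1230 52.9968 32.1513 9.3266 0.0000 0.0000 0.0000 0.0000
80.2536 72.3734 60.7448 43.5848 18.2621 0.0000 0.0000 0.0000 0.0000 0.0000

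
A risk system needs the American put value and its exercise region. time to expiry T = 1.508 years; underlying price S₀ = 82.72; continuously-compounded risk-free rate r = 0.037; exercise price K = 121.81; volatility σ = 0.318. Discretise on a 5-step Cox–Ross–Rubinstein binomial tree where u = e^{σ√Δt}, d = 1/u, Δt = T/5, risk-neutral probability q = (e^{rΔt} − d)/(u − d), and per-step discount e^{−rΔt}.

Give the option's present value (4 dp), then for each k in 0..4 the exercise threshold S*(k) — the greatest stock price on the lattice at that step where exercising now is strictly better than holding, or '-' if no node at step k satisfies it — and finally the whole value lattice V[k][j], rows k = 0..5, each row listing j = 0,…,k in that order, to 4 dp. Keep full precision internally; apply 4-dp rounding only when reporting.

price = 39.7116
boundary = - 69.4649 82.7200 69.4649 82.7200
tree:
39.7116
52.3451 27.3912
63.4762 39.0900 15.7668
72.8236 52.3451 25.4706 5.9649
80.6732 63.4762 39.0900 11.7905 0.0000
87.2650 72.8236 52.3451 23.3056 0.0000 0.0000

Δt=0.30160  u=1.19082  d=0.83976  q=0.48842  discount=0.98890
step 5 (expiry): payoffs max(K−S,0) = 87.2650 72.8236 52.3451 23.3056 0.0000 0.0000
step 4: (k=4,j=0): S=41.1368, (K−S)⁺=80.6732, hold=79.3215 ⇒ V=80.6732 exercise | (k=4,j=1): S=58.3338, (K−S)⁺=63.4762, hold=62.1244 ⇒ V=63.4762 exercise | (k=4,j=2): S=82.7200, (K−S)⁺=39.0900, hold=37.7383 ⇒ V=39.0900 exercise | (k=4,j=3): S=117.3007, (K−S)⁺=4.5093, hold=11.7905 ⇒ V=11.7905 continue | (k=4,j=4): S=166.3377, (K−S)⁺=0.0000, hold=0.0000 ⇒ V=0.0000 continue  boundary S*=82.7200
step 3: (k=3,j=0): S=48.9864, (K−S)⁺=72.8236, hold=71.4719 ⇒ V=72.8236 exercise | (k=3,j=1): S=69.4649, (K−S)⁺=52.3451, hold=50.9933 ⇒ V=52.3451 exercise | (k=3,j=2): S=98.5044, (K−S)⁺=23.3056, hold=25.4706 ⇒ V=25.4706 continue | (k=3,j=3): S=139.6837, (K−S)⁺=0.0000, hold=5.9649 ⇒ V=5.9649 continue  boundary S*=69.4649
step 2: (k=2,j=0): S=58.3338, (K−S)⁺=63.4762, hold=62.1244 ⇒ V=63.4762 exercise | (k=2,j=1): S=82.7200, (K−S)⁺=39.0900, hold=38.7840 ⇒ V=39.0900 exercise | (k=2,j=2): S=117.3007, (K−S)⁺=4.5093, hold=15.7668 ⇒ V=15.7668 continue  boundary S*=82.7200
step 1: (k=1,j=0): S=69.4649, (K−S)⁺=52.3451, hold=50.9933 ⇒ V=52.3451 exercise | (k=1,j=1): S=98.5044, (K−S)⁺=23.3056, hold=27.3912 ⇒ V=27.3912 continue  boundary S*=69.4649
step 0: (k=0,j=0): S=82.7200, (K−S)⁺=39.0900, hold=39.7116 ⇒ V=39.7116 continue  boundary S*=-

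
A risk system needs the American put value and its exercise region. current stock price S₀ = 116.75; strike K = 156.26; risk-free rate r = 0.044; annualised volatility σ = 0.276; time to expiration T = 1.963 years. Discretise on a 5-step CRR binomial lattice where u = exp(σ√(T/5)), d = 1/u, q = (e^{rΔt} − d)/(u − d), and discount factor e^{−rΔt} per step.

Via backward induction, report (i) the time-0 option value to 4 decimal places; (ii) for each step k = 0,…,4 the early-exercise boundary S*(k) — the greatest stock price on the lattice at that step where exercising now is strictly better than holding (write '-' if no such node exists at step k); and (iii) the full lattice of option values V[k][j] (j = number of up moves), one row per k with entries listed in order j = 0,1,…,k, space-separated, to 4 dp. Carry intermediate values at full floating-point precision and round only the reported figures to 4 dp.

price = 41.0507
boundary = - 98.2091 82.6127 98.2091 116.7500
tree:
41.0507
58.0509 25.9310
73.6473 39.7710 13.3645
86.7668 58.0509 23.3628 4.1016
97.8029 73.6473 39.5100 8.4646 0.0000
107.0864 86.7668 58.0509 17.4688 0.0000 0.0000

Δt=0.39260, u=1.18879, d=0.84119, q=0.50700, disc=e^(-rΔt)=0.98287
k=5 terminal: V=max(K-S,0) → 107.0864 86.7668 58.0509 17.4688 0.0000 0.0000
k=4: j=0 S=58.4571 intr=97.8029 cont=95.1268 V=97.8029[EX]; j=1 S=82.6127 intr=73.6473 cont=70.9711 V=73.6473[EX]; j=2 S=116.7500 intr=39.5100 cont=36.8339 V=39.5100[EX]; j=3 S=164.9935 intr=0.0000 cont=8.4646 V=8.4646[hold]; j=4 S=233.1721 intr=0.0000 cont=0.0000 V=0.0000[hold]  S*(4)=116.7500
k=3: j=0 S=69.4932 intr=86.7668 cont=84.0907 V=86.7668[EX]; j=1 S=98.2091 intr=58.0509 cont=55.3747 V=58.0509[EX]; j=2 S=138.7912 intr=17.4688 cont=23.3628 V=23.3628[hold]; j=3 S=196.1425 intr=0.0000 cont=4.1016 V=4.1016[hold]  S*(3)=98.2091
k=2: j=0 S=82.6127 intr=73.6473 cont=70.9711 V=73.6473[EX]; j=1 S=116.7500 intr=39.5100 cont=39.7710 V=39.7710[hold]; j=2 S=164.9935 intr=0.0000 cont=13.3645 V=13.3645[hold]  S*(2)=82.6127
k=1: j=0 S=98.2091 intr=58.0509 cont=55.5048 V=58.0509[EX]; j=1 S=138.7912 intr=17.4688 cont=25.9310 V=25.9310[hold]  S*(1)=98.2091
k=0: j=0 S=116.7500 intr=39.5100 cont=41.0507 V=41.0507[hold]  S*(0)=-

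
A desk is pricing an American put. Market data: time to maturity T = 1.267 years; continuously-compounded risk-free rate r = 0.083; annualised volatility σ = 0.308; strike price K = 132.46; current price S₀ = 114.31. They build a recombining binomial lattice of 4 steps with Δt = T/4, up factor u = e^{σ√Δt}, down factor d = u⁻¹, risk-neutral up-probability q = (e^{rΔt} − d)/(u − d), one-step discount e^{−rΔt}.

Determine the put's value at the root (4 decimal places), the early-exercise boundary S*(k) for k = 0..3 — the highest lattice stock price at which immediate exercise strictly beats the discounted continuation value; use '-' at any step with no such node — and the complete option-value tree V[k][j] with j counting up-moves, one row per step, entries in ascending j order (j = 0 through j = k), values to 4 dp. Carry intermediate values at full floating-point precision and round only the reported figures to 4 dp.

price = 22.4499
boundary = - 96.1174 80.8201 96.1174
tree:
22.4499
36.3426 11.4101
51.6399 20.8097 3.7519
64.5025 36.3426 8.2521 0.0000
75.3181 51.6399 18.1500 0.0000 0.0000

params: Δt=0.31675 u=1.18928 d=0.84085 q=0.53323 e^(-rΔt)=0.97405
t_4 payoffs: 75.3181 51.6399 18.1500 0.0000 0.0000
t_3: node(3,0) S=67.9575 payoff=64.5025 vs cont=61.0655 → 64.5025 [stop]  node(3,1) S=96.1174 payoff=36.3426 vs cont=32.9056 → 36.3426 [stop]  node(3,2) S=135.9461 payoff=0.0000 vs cont=8.2521 → 8.2521 [wait]  node(3,3) S=192.2788 payoff=0.0000 vs cont=0.0000 → 0.0000 [wait]  ⇒ S*(3)=96.1174
t_2: node(2,0) S=80.8201 payoff=51.6399 vs cont=48.2029 → 51.6399 [stop]  node(2,1) S=114.3100 payoff=18.1500 vs cont=20.8097 → 20.8097 [wait]  node(2,2) S=161.6773 payoff=0.0000 vs cont=3.7519 → 3.7519 [wait]  ⇒ S*(2)=80.8201
t_1: node(1,0) S=96.1174 payoff=36.3426 vs cont=34.2870 → 36.3426 [stop]  node(1,1) S=135.9461 payoff=0.0000 vs cont=11.4101 → 11.4101 [wait]  ⇒ S*(1)=96.1174
t_0: node(0,0) S=114.3100 payoff=18.1500 vs cont=22.4499 → 22.4499 [wait]  ⇒ S*(0)=-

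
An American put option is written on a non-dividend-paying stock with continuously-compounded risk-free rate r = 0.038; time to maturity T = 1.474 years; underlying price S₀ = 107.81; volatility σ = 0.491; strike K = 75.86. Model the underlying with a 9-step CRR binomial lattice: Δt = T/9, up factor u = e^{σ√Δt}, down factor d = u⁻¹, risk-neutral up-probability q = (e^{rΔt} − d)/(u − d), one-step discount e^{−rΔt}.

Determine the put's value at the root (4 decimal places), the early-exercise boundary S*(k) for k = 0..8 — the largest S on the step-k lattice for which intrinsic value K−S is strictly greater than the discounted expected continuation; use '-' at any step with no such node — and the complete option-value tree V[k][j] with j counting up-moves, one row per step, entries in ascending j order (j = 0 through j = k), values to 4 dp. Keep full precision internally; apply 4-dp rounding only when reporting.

Δt=0.16378, u=1.21982, d=0.81979, q=0.46609, disc=e^(-rΔt)=0.99380
k=9 terminal: V=max(K-S,0) → 57.8302 49.0323 35.9413 16.4623 0.0000 0.0000 0.0000 0.0000 0.0000 0.0000
k=8: j=0 S=21.9931 intr=53.8669 cont=53.3962 V=53.8669[EX]; j=1 S=32.7250 intr=43.1350 cont=42.6643 V=43.1350[EX]; j=2 S=48.6937 intr=27.1663 cont=26.6956 V=27.1663[EX]; j=3 S=72.4546 intr=3.4054 cont=8.7348 V=8.7348[hold]; j=4 S=107.8100 intr=0.0000 cont=0.0000 V=0.0000[hold]; j=5 S=160.4176 intr=0.0000 cont=0.0000 V=0.0000[hold]; j=6 S=238.6960 intr=0.0000 cont=0.0000 V=0.0000[hold]; j=7 S=355.1716 intr=0.0000 cont=0.0000 V=0.0000[hold]; j=8 S=528.4832 intr=0.0000 cont=0.0000 V=0.0000[hold]  S*(8)=48.6937
k=7: j=0 S=26.8277 intr=49.0323 cont=48.5617 V=49.0323[EX]; j=1 S=39.9187 intr=35.9413 cont=35.4706 V=35.9413[EX]; j=2 S=59.3977 intr=16.4623 cont=18.4603 V=18.4603[hold]; j=3 S=88.3817 intr=0.0000 cont=4.6347 V=4.6347[hold]; j=4 S=131.5090 intr=0.0000 cont=0.0000 V=0.0000[hold]; j=5 S=195.6810 intr=0.0000 cont=0.0000 V=0.0000[hold]; j=6 S=291.1667 intr=0.0000 cont=0.0000 V=0.0000[hold]; j=7 S=433.2461 intr=0.0000 cont=0.0000 V=0.0000[hold]  S*(7)=39.9187
k=6: j=0 S=32.7250 intr=43.1350 cont=42.6643 V=43.1350[EX]; j=1 S=48.6937 intr=27.1663 cont=27.6211 V=27.6211[hold]; j=2 S=72.4546 intr=3.4054 cont=11.9417 V=11.9417[hold]; j=3 S=107.8100 intr=0.0000 cont=2.4591 V=2.4591[hold]; j=4 S=160.4176 intr=0.0000 cont=0.0000 V=0.0000[hold]; j=5 S=238.6960 intr=0.0000 cont=0.0000 V=0.0000[hold]; j=6 S=355.1716 intr=0.0000 cont=0.0000 V=0.0000[hold]  S*(6)=32.7250
k=5: j=0 S=39.9187 intr=35.9413 cont=35.6813 V=35.9413[EX]; j=1 S=59.3977 intr=16.4623 cont=20.1870 V=20.1870[hold]; j=2 S=88.3817 intr=0.0000 cont=7.4753 V=7.4753[hold]; j=3 S=131.5090 intr=0.0000 cont=1.3048 V=1.3048[hold]; j=4 S=195.6810 intr=0.0000 cont=0.0000 V=0.0000[hold]; j=5 S=291.1667 intr=0.0000 cont=0.0000 V=0.0000[hold]  S*(5)=39.9187
k=4: j=0 S=48.6937 intr=27.1663 cont=28.4209 V=28.4209[hold]; j=1 S=72.4546 intr=3.4054 cont=14.1737 V=14.1737[hold]; j=2 S=107.8100 intr=0.0000 cont=4.5707 V=4.5707[hold]; j=3 S=160.4176 intr=0.0000 cont=0.6923 V=0.6923[hold]; j=4 S=238.6960 intr=0.0000 cont=0.0000 V=0.0000[hold]  S*(4)=-
k=3: j=0 S=59.3977 intr=16.4623 cont=21.6452 V=21.6452[hold]; j=1 S=88.3817 intr=0.0000 cont=9.6376 V=9.6376[hold]; j=2 S=131.5090 intr=0.0000 cont=2.7459 V=2.7459[hold]; j=3 S=195.6810 intr=0.0000 cont=0.3673 V=0.3673[hold]  S*(3)=-
k=2: j=0 S=72.4546 intr=3.4054 cont=15.9490 V=15.9490[hold]; j=1 S=107.8100 intr=0.0000 cont=6.3856 V=6.3856[hold]; j=2 S=160.4176 intr=0.0000 cont=1.6271 V=1.6271[hold]  S*(2)=-
k=1: j=0 S=88.3817 intr=0.0000 cont=11.4203 V=11.4203[hold]; j=1 S=131.5090 intr=0.0000 cont=4.1418 V=4.1418[hold]  S*(1)=-
k=0: j=0 S=107.8100 intr=0.0000 cont=7.9780 V=7.9780[hold]  S*(0)=-

price = 7.9780
boundary = - - - - - 39.9187 32.7250 39.9187 48.6937
tree:
7.9780
11.4203 4.1418
15.9490 6.3856 1.6271
21.6452 9.6376 2.7459 0.3673
28.4209 14.1737 4.5707 0.6923 0.0000
35.9413 20.1870 7.4753 1.3048 0.0000 0.0000
43.1350 27.6211 11.9417 2.4591 0.0000 0.0000 0.0000
49.0323 35.9413 18.4603 4.6347 0.0000 0.0000 0.0000 0.0000
53.8669 43.1350 27.1663 8.7348 0.0000 0.0000 0.0000 0.0000 0.0000
57.8302 49.0323 35.9413 16.4623 0.0000 0.0000 0.0000 0.0000 0.0000 0.0000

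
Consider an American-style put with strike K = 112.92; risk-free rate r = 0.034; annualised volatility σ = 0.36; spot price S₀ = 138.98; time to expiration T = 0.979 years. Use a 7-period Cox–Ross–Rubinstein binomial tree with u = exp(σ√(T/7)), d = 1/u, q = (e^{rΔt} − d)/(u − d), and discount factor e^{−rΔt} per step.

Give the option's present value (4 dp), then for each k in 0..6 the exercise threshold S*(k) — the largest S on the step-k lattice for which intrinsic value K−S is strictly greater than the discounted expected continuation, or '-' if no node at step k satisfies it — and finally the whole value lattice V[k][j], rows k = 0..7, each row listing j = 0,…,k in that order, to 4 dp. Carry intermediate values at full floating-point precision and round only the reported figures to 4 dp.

Δt=0.13986, u=1.14411, d=0.87404, q=0.48404, disc=e^(-rΔt)=0.99526
k=7 terminal: V=max(K-S,0) → 58.7616 42.0267 20.1209 0.0000 0.0000 0.0000 0.0000 0.0000
k=6: j=0 S=61.9634 intr=50.9566 cont=50.4209 V=50.9566[EX]; j=1 S=81.1100 intr=31.8100 cont=31.2743 V=31.8100[EX]; j=2 S=106.1728 intr=6.7472 cont=10.3323 V=10.3323[hold]; j=3 S=138.9800 intr=0.0000 cont=0.0000 V=0.0000[hold]; j=4 S=181.9245 intr=0.0000 cont=0.0000 V=0.0000[hold]; j=5 S=238.1388 intr=0.0000 cont=0.0000 V=0.0000[hold]; j=6 S=311.7232 intr=0.0000 cont=0.0000 V=0.0000[hold]  S*(6)=81.1100
k=5: j=0 S=70.8933 intr=42.0267 cont=41.4911 V=42.0267[EX]; j=1 S=92.7991 intr=20.1209 cont=21.3123 V=21.3123[hold]; j=2 S=121.4739 intr=0.0000 cont=5.3057 V=5.3057[hold]; j=3 S=159.0090 intr=0.0000 cont=0.0000 V=0.0000[hold]; j=4 S=208.1425 intr=0.0000 cont=0.0000 V=0.0000[hold]; j=5 S=272.4581 intr=0.0000 cont=0.0000 V=0.0000[hold]  S*(5)=70.8933
k=4: j=0 S=81.1100 intr=31.8100 cont=31.8483 V=31.8483[hold]; j=1 S=106.1728 intr=6.7472 cont=13.5001 V=13.5001[hold]; j=2 S=138.9800 intr=0.0000 cont=2.7246 V=2.7246[hold]; j=3 S=181.9245 intr=0.0000 cont=0.0000 V=0.0000[hold]; j=4 S=238.1388 intr=0.0000 cont=0.0000 V=0.0000[hold]  S*(4)=-
k=3: j=0 S=92.7991 intr=20.1209 cont=22.8581 V=22.8581[hold]; j=1 S=121.4739 intr=0.0000 cont=8.2450 V=8.2450[hold]; j=2 S=159.0090 intr=0.0000 cont=1.3991 V=1.3991[hold]; j=3 S=208.1425 intr=0.0000 cont=0.0000 V=0.0000[hold]  S*(3)=-
k=2: j=0 S=106.1728 intr=6.7472 cont=15.7098 V=15.7098[hold]; j=1 S=138.9800 intr=0.0000 cont=4.9079 V=4.9079[hold]; j=2 S=181.9245 intr=0.0000 cont=0.7184 V=0.7184[hold]  S*(2)=-
k=1: j=0 S=121.4739 intr=0.0000 cont=10.4315 V=10.4315[hold]; j=1 S=159.0090 intr=0.0000 cont=2.8664 V=2.8664[hold]  S*(1)=-
k=0: j=0 S=138.9800 intr=0.0000 cont=6.7376 V=6.7376[hold]  S*(0)=-

price = 6.7376
boundary = - - - - - 70.8933 81.1100
tree:
6.7376
10.4315 2.8664
15.7098 4.9079 0.7184
22.8581 8.2450 1.3991 0.0000
31.8483 13.5001 2.7246 0.0000 0.0000
42.0267 21.3123 5.3057 0.0000 0.0000 0.0000
50.9566 31.8100 10.3323 0.0000 0.0000 0.0000 0.0000
58.7616 42.0267 20.1209 0.0000 0.0000 0.0000 0.0000 0.0000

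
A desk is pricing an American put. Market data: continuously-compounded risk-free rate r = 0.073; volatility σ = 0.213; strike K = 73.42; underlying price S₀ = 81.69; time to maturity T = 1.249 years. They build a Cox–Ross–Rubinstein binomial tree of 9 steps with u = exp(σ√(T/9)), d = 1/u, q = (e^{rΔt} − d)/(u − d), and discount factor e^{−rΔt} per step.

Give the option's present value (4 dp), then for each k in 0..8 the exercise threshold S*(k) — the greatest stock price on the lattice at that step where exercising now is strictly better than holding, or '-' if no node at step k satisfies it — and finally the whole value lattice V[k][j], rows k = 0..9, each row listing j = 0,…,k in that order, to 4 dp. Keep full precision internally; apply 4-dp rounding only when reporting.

price = 2.2317
boundary = - - - - 59.4739 64.3853 59.4739 64.3853 59.4739
tree:
2.2317
3.6957 1.0477
5.9520 1.8756 0.3740
9.2809 3.2759 0.7381 0.0762
13.9461 5.5482 1.4345 0.1688 0.0000
18.4829 9.0347 2.7327 0.3742 0.0000 0.0000
22.6737 13.9461 5.0666 0.8296 0.0000 0.0000 0.0000
26.5447 18.4829 9.0347 1.8388 0.0000 0.0000 0.0000 0.0000
30.1204 22.6737 13.9461 4.0759 0.0000 0.0000 0.0000 0.0000 0.0000
33.4234 26.5447 18.4829 9.0347 0.0000 0.0000 0.0000 0.0000 0.0000 0.0000

params: Δt=0.13878 u=1.08258 d=0.92372 q=0.54427 e^(-rΔt)=0.98992
t_9 payoffs: 33.4234 26.5447 18.4829 9.0347 0.0000 0.0000 0.0000 0.0000 0.0000 0.0000
t_8: node(8,0) S=43.2996 payoff=30.1204 vs cont=29.3804 → 30.1204 [stop]  node(8,1) S=50.7463 payoff=22.6737 vs cont=21.9336 → 22.6737 [stop]  node(8,2) S=59.4739 payoff=13.9461 vs cont=13.2061 → 13.9461 [stop]  node(8,3) S=69.7024 payoff=3.7176 vs cont=4.0759 → 4.0759 [wait]  node(8,4) S=81.6900 payoff=0.0000 vs cont=0.0000 → 0.0000 [wait]  node(8,5) S=95.7393 payoff=0.0000 vs cont=0.0000 → 0.0000 [wait]  node(8,6) S=112.2048 payoff=0.0000 vs cont=0.0000 → 0.0000 [wait]  node(8,7) S=131.5022 payoff=0.0000 vs cont=0.0000 → 0.0000 [wait]  node(8,8) S=154.1184 payoff=0.0000 vs cont=0.0000 → 0.0000 [wait]  ⇒ S*(8)=59.4739
t_7: node(7,0) S=46.8753 payoff=26.5447 vs cont=25.8046 → 26.5447 [stop]  node(7,1) S=54.9371 payoff=18.4829 vs cont=17.7429 → 18.4829 [stop]  node(7,2) S=64.3853 payoff=9.0347 vs cont=8.4877 → 9.0347 [stop]  node(7,3) S=75.4585 payoff=0.0000 vs cont=1.8388 → 1.8388 [wait]  node(7,4) S=88.4361 payoff=0.0000 vs cont=0.0000 → 0.0000 [wait]  node(7,5) S=103.6456 payoff=0.0000 vs cont=0.0000 → 0.0000 [wait]  node(7,6) S=121.4709 payoff=0.0000 vs cont=0.0000 → 0.0000 [wait]  node(7,7) S=142.3619 payoff=0.0000 vs cont=0.0000 → 0.0000 [wait]  ⇒ S*(7)=64.3853
t_6: node(6,0) S=50.7463 payoff=22.6737 vs cont=21.9336 → 22.6737 [stop]  node(6,1) S=59.4739 payoff=13.9461 vs cont=13.2061 → 13.9461 [stop]  node(6,2) S=69.7024 payoff=3.7176 vs cont=5.0666 → 5.0666 [wait]  node(6,3) S=81.6900 payoff=0.0000 vs cont=0.8296 → 0.8296 [wait]  node(6,4) S=95.7393 payoff=0.0000 vs cont=0.0000 → 0.0000 [wait]  node(6,5) S=112.2048 payoff=0.0000 vs cont=0.0000 → 0.0000 [wait]  node(6,6) S=131.5022 payoff=0.0000 vs cont=0.0000 → 0.0000 [wait]  ⇒ S*(6)=59.4739
t_5: node(5,0) S=54.9371 payoff=18.4829 vs cont=17.7429 → 18.4829 [stop]  node(5,1) S=64.3853 payoff=9.0347 vs cont=9.0214 → 9.0347 [stop]  node(5,2) S=75.4585 payoff=0.0000 vs cont=2.7327 → 2.7327 [wait]  node(5,3) S=88.4361 payoff=0.0000 vs cont=0.3742 → 0.3742 [wait]  node(5,4) S=103.6456 payoff=0.0000 vs cont=0.0000 → 0.0000 [wait]  node(5,5) S=121.4709 payoff=0.0000 vs cont=0.0000 → 0.0000 [wait]  ⇒ S*(5)=64.3853
t_4: node(4,0) S=59.4739 payoff=13.9461 vs cont=13.2061 → 13.9461 [stop]  node(4,1) S=69.7024 payoff=3.7176 vs cont=5.5482 → 5.5482 [wait]  node(4,2) S=81.6900 payoff=0.0000 vs cont=1.4345 → 1.4345 [wait]  node(4,3) S=95.7393 payoff=0.0000 vs cont=0.1688 → 0.1688 [wait]  node(4,4) S=112.2048 payoff=0.0000 vs cont=0.0000 → 0.0000 [wait]  ⇒ S*(4)=59.4739
t_3: node(3,0) S=64.3853 payoff=9.0347 vs cont=9.2809 → 9.2809 [wait]  node(3,1) S=75.4585 payoff=0.0000 vs cont=3.2759 → 3.2759 [wait]  node(3,2) S=88.4361 payoff=0.0000 vs cont=0.7381 → 0.7381 [wait]  node(3,3) S=103.6456 payoff=0.0000 vs cont=0.0762 → 0.0762 [wait]  ⇒ S*(3)=-
t_2: node(2,0) S=69.7024 payoff=3.7176 vs cont=5.9520 → 5.9520 [wait]  node(2,1) S=81.6900 payoff=0.0000 vs cont=1.8756 → 1.8756 [wait]  node(2,2) S=95.7393 payoff=0.0000 vs cont=0.3740 → 0.3740 [wait]  ⇒ S*(2)=-
t_1: node(1,0) S=75.4585 payoff=0.0000 vs cont=3.6957 → 3.6957 [wait]  node(1,1) S=88.4361 payoff=0.0000 vs cont=1.0477 → 1.0477 [wait]  ⇒ S*(1)=-
t_0: node(0,0) S=81.6900 payoff=0.0000 vs cont=2.2317 → 2.2317 [wait]  ⇒ S*(0)=-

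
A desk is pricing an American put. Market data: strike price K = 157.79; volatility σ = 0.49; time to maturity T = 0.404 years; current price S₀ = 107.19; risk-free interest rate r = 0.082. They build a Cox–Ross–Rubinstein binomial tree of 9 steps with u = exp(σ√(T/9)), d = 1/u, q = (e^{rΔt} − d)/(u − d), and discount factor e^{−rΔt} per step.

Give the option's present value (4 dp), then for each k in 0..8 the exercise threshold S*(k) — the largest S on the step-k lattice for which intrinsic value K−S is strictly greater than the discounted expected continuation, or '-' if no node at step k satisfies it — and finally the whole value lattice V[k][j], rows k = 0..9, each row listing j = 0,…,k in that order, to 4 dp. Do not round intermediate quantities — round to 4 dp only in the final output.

price = 50.7818
boundary = - 96.6201 107.1900 96.6201 107.1900 96.6201 107.1900 118.9162 131.9253
tree:
50.7818
61.1699 40.4281
70.6975 50.6000 30.2200
79.2856 61.1699 39.7787 20.5690
87.0269 70.6975 50.6000 28.8948 12.1197
94.0048 79.2856 61.1699 39.0904 18.5757 5.5391
100.2946 87.0269 70.6975 50.6000 27.4900 9.5034 1.4841
105.9642 94.0048 79.2856 61.1699 38.8738 15.9326 2.9310 0.0000
111.0747 100.2946 87.0269 70.6975 50.6000 25.8647 5.7887 0.0000 0.0000
115.6812 105.9642 94.0048 79.2856 61.1699 38.8738 11.4326 0.0000 0.0000 0.0000

Δt=0.04489  u=1.10940  d=0.90139  q=0.49180  discount=0.99633
step 9 (expiry): payoffs max(K−S,0) = 115.6812 105.9642 94.0048 79.2856 61.1699 38.8738 11.4326 0.0000 0.0000 0.0000
step 8: (k=8,j=0): S=46.7153, (K−S)⁺=111.0747, hold=110.4949 ⇒ V=111.0747 exercise | (k=8,j=1): S=57.4954, (K−S)⁺=100.2946, hold=99.7148 ⇒ V=100.2946 exercise | (k=8,j=2): S=70.7631, (K−S)⁺=87.0269, hold=86.4472 ⇒ V=87.0269 exercise | (k=8,j=3): S=87.0925, (K−S)⁺=70.6975, hold=70.1178 ⇒ V=70.6975 exercise | (k=8,j=4): S=107.1900, (K−S)⁺=50.6000, hold=50.0203 ⇒ V=50.6000 exercise | (k=8,j=5): S=131.9253, (K−S)⁺=25.8647, hold=25.2850 ⇒ V=25.8647 exercise | (k=8,j=6): S=162.3684, (K−S)⁺=0.0000, hold=5.7887 ⇒ V=5.7887 continue | (k=8,j=7): S=199.8367, (K−S)⁺=0.0000, hold=0.0000 ⇒ V=0.0000 continue | (k=8,j=8): S=245.9512, (K−S)⁺=0.0000, hold=0.0000 ⇒ V=0.0000 continue  boundary S*=131.9253
step 7: (k=7,j=0): S=51.8258, (K−S)⁺=105.9642, hold=105.3844 ⇒ V=105.9642 exercise | (k=7,j=1): S=63.7852, (K−S)⁺=94.0048, hold=93.4250 ⇒ V=94.0048 exercise | (k=7,j=2): S=78.5044, (K−S)⁺=79.2856, hold=78.7059 ⇒ V=79.2856 exercise | (k=7,j=3): S=96.6201, (K−S)⁺=61.1699, hold=60.5902 ⇒ V=61.1699 exercise | (k=7,j=4): S=118.9162, (K−S)⁺=38.8738, hold=38.2940 ⇒ V=38.8738 exercise | (k=7,j=5): S=146.3574, (K−S)⁺=11.4326, hold=15.9326 ⇒ V=15.9326 continue | (k=7,j=6): S=180.1310, (K−S)⁺=0.0000, hold=2.9310 ⇒ V=2.9310 continue | (k=7,j=7): S=221.6982, (K−S)⁺=0.0000, hold=0.0000 ⇒ V=0.0000 continue  boundary S*=118.9162
step 6: (k=6,j=0): S=57.4954, (K−S)⁺=100.2946, hold=99.7148 ⇒ V=100.2946 exercise | (k=6,j=1): S=70.7631, (K−S)⁺=87.0269, hold=86.4472 ⇒ V=87.0269 exercise | (k=6,j=2): S=87.0925, (K−S)⁺=70.6975, hold=70.1178 ⇒ V=70.6975 exercise | (k=6,j=3): S=107.1900, (K−S)⁺=50.6000, hold=50.0203 ⇒ V=50.6000 exercise | (k=6,j=4): S=131.9253, (K−S)⁺=25.8647, hold=27.4900 ⇒ V=27.4900 continue | (k=6,j=5): S=162.3684, (K−S)⁺=0.0000, hold=9.5034 ⇒ V=9.5034 continue | (k=6,j=6): S=199.8367, (K−S)⁺=0.0000, hold=1.4841 ⇒ V=1.4841 continue  boundary S*=107.1900
step 5: (k=5,j=0): S=63.7852, (K−S)⁺=94.0048, hold=93.4250 ⇒ V=94.0048 exercise | (k=5,j=1): S=78.5044, (K−S)⁺=79.2856, hold=78.7059 ⇒ V=79.2856 exercise | (k=5,j=2): S=96.6201, (K−S)⁺=61.1699, hold=60.5902 ⇒ V=61.1699 exercise | (k=5,j=3): S=118.9162, (K−S)⁺=38.8738, hold=39.0904 ⇒ V=39.0904 continue | (k=5,j=4): S=146.3574, (K−S)⁺=11.4326, hold=18.5757 ⇒ V=18.5757 continue | (k=5,j=5): S=180.1310, (K−S)⁺=0.0000, hold=5.5391 ⇒ V=5.5391 continue  boundary S*=96.6201
step 4: (k=4,j=0): S=70.7631, (K−S)⁺=87.0269, hold=86.4472 ⇒ V=87.0269 exercise | (k=4,j=1): S=87.0925, (K−S)⁺=70.6975, hold=70.1178 ⇒ V=70.6975 exercise | (k=4,j=2): S=107.1900, (K−S)⁺=50.6000, hold=50.1264 ⇒ V=50.6000 exercise | (k=4,j=3): S=131.9253, (K−S)⁺=25.8647, hold=28.8948 ⇒ V=28.8948 continue | (k=4,j=4): S=162.3684, (K−S)⁺=0.0000, hold=12.1197 ⇒ V=12.1197 continue  boundary S*=107.1900
step 3: (k=3,j=0): S=78.5044, (K−S)⁺=79.2856, hold=78.7059 ⇒ V=79.2856 exercise | (k=3,j=1): S=96.6201, (K−S)⁺=61.1699, hold=60.5902 ⇒ V=61.1699 exercise | (k=3,j=2): S=118.9162, (K−S)⁺=38.8738, hold=39.7787 ⇒ V=39.7787 continue | (k=3,j=3): S=146.3574, (K−S)⁺=11.4326, hold=20.5690 ⇒ V=20.5690 continue  boundary S*=96.6201
step 2: (k=2,j=0): S=87.0925, (K−S)⁺=70.6975, hold=70.1178 ⇒ V=70.6975 exercise | (k=2,j=1): S=107.1900, (K−S)⁺=50.6000, hold=50.4637 ⇒ V=50.6000 exercise | (k=2,j=2): S=131.9253, (K−S)⁺=25.8647, hold=30.2200 ⇒ V=30.2200 continue  boundary S*=107.1900
step 1: (k=1,j=0): S=96.6201, (K−S)⁺=61.1699, hold=60.5902 ⇒ V=61.1699 exercise | (k=1,j=1): S=118.9162, (K−S)⁺=38.8738, hold=40.4281 ⇒ V=40.4281 continue  boundary S*=96.6201
step 0: (k=0,j=0): S=107.1900, (K−S)⁺=50.6000, hold=50.7818 ⇒ V=50.7818 continue  boundary S*=-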